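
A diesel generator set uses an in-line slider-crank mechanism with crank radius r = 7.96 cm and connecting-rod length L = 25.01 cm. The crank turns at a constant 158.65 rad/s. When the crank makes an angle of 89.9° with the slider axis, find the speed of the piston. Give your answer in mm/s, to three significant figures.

12600

ω = 158.7 rad/s
For an in-line slider-crank, x = r cosθ + √(L² − r² sin²θ), so v = −rω sinθ·[1 + r cosθ/√(L² − r² sin²θ)].
With r = 0.0796 m, L = 0.2501 m, θ = 89.9°: √(L² − r² sin²θ) = 0.23709 m.
v = −0.0796·158.7·1.00000·[1 + 0.0796·0.00175/0.23709] = -12.636 m/s.
|v| = 12.636 m/s = 12636 mm/s.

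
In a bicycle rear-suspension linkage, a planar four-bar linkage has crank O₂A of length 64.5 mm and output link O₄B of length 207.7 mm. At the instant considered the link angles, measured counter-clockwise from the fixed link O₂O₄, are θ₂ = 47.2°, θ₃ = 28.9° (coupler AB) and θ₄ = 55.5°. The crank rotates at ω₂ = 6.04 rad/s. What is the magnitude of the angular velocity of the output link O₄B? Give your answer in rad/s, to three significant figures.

ω₂ = 6.04 rad/s
Differentiating the loop-closure r₂e^{iθ₂}+r₃e^{iθ₃}=r₁+r₄e^{iθ₄} gives r₂ω₂e^{iθ₂}+r₃ω₃e^{iθ₃}=r₄ω₄e^{iθ₄}.
Eliminating the other unknown: ω₄ = r₂ω₂ sin(θ₂−θ₃) / [r₄ sin(θ₄−θ₃)].
Numerator sine = +0.31399; denominator sine = +0.44776.
Result = 0.0645·6.04·(+0.31399) / (0.2077·(+0.44776)) = +1.3153 rad/s; magnitude 1.3153 rad/s.

1.32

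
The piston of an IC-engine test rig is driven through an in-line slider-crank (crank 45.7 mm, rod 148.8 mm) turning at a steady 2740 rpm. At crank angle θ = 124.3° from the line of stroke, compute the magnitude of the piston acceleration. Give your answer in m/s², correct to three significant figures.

ω = 2π·2740/60 = 286.9 rad/s
x(θ) = r cosθ + √(L² − r² sin²θ); with ω constant, a = ω²·d²x/dθ².
d²x/dθ² = −r cosθ − r²(cos2θ)/√u − r⁴ sin²2θ/(4u^{3/2}),  u = L² − r² sin²θ = 0.0207162 m².
Substituting r = 0.0457 m, L = 0.1488 m, θ = 124.3°: d²x/dθ² = +0.030731 m.
a = ω²·d²x/dθ² = (286.9)²·(+0.030731) = +2530.1 m/s²;  |a| = 2530.1 m/s².

2530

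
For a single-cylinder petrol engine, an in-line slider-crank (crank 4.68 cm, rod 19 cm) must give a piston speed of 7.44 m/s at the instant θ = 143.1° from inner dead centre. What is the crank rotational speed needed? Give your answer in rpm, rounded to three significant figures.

For an in-line slider-crank, |v_piston| = rω|sinθ|·[1 + r cosθ/√(L² − r² sin²θ)].
With r = 0.0468 m, L = 0.19 m, θ = 143.1°: the bracketed kinematic factor |dx/dθ| = 0.022503 m.
ω = v/|dx/dθ| = 7.44/0.022503 = 330.62 rad/s.
N = 60ω/(2π) = 3157.2 rpm.

3160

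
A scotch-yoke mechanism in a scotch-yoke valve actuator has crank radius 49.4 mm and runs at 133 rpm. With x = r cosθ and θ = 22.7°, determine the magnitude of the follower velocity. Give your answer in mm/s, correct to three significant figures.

266

ω = 13.93 rad/s (from 133 rpm).
x = r cosθ ⇒ ẋ = −rω sinθ.
|v| = rω|sinθ| = 0.0494·13.93·|sin 22.7°| = 0.26551 m/s = 265.51 mm/s.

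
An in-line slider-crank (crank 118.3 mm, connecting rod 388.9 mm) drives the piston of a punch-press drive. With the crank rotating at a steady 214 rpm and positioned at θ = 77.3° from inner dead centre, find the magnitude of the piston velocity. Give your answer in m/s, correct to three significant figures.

2.77

ω = 2π·214/60 = 22.41 rad/s
For an in-line slider-crank, x = r cosθ + √(L² − r² sin²θ), so v = −rω sinθ·[1 + r cosθ/√(L² − r² sin²θ)].
With r = 0.1183 m, L = 0.3889 m, θ = 77.3°: √(L² − r² sin²θ) = 0.37138 m.
v = −0.1183·22.41·0.97553·[1 + 0.1183·0.21985/0.37138] = -2.7674 m/s.
|v| = 2.7674 m/s.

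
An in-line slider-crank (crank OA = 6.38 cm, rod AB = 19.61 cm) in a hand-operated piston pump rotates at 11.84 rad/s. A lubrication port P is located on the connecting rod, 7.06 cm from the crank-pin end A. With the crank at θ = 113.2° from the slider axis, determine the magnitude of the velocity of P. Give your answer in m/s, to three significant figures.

ω = 11.84 rad/s.  Crank-pin speed |V_A| = rω = 0.75539 m/s, perpendicular to OA.
Rod angle: sinφ = −(r/L) sinθ ⇒ φ = -17.400°; ω_rod = −rω cosθ/√(L²−r²sin²θ) = +1.5903 rad/s.
V_P = V_A + ω_rod × AP, with AP = 0.0706 m along the rod.
Components: V_Px = −rω sinθ − a·ω_rod·sinφ = -0.66073 m/s;  V_Py = rω cosθ + a·ω_rod·cosφ = -0.19045 m/s.
|V_P| = √(V_Px² + V_Py²) = 0.68763 m/s.

0.688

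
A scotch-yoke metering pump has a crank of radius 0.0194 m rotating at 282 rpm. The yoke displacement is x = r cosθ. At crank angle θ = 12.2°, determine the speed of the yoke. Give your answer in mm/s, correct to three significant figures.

121

ω = 29.53 rad/s (from 282 rpm).
x = r cosθ ⇒ ẋ = −rω sinθ.
|v| = rω|sinθ| = 0.0194·29.53·|sin 12.2°| = 0.12107 m/s = 121.07 mm/s.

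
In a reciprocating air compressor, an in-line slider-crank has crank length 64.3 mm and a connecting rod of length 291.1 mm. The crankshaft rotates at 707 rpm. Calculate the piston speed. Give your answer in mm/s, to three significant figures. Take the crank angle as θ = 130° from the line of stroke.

3120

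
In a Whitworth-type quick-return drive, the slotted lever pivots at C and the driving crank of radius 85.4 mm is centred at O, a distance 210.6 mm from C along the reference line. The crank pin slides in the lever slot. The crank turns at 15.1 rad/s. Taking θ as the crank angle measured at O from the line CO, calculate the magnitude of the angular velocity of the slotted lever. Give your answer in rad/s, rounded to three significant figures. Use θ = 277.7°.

2.59

ω = 15.1 rad/s
Crank pin A relative to C: A = (d + r cosθ, r sinθ); lever angle φ = atan2(r sinθ, d + r cosθ).
Differentiating tanφ: φ̇ = rω(d cosθ + r)/(d² + r² + 2dr cosθ).
d² + r² + 2dr cosθ = |CA|² = 0.0564651 m²;  d cosθ + r = +0.11362 m.
|ω_lever| = |0.0854·15.1·+0.11362| / 0.0564651 = 2.5948 rad/s.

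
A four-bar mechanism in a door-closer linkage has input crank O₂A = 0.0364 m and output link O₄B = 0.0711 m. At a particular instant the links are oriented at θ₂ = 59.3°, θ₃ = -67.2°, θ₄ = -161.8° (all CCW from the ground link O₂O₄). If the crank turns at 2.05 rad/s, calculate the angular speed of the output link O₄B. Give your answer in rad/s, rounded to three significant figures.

ω₂ = 2.05 rad/s
Differentiating the loop-closure r₂e^{iθ₂}+r₃e^{iθ₃}=r₁+r₄e^{iθ₄} gives r₂ω₂e^{iθ₂}+r₃ω₃e^{iθ₃}=r₄ω₄e^{iθ₄}.
Eliminating the other unknown: ω₄ = r₂ω₂ sin(θ₂−θ₃) / [r₄ sin(θ₄−θ₃)].
Numerator sine = +0.80386; denominator sine = -0.99678.
Result = 0.0364·2.05·(+0.80386) / (0.0711·(-0.99678)) = -0.84638 rad/s; magnitude 0.84638 rad/s.

0.846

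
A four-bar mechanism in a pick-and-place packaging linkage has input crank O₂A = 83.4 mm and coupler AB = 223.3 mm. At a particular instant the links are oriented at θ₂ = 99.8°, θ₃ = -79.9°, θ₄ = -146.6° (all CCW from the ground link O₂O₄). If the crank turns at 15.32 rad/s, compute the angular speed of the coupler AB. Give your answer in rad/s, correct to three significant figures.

5.71

ω₂ = 15.32 rad/s
Differentiating the loop-closure r₂e^{iθ₂}+r₃e^{iθ₃}=r₁+r₄e^{iθ₄} gives r₂ω₂e^{iθ₂}+r₃ω₃e^{iθ₃}=r₄ω₄e^{iθ₄}.
Eliminating the other unknown: ω₃ = r₂ω₂ sin(θ₄−θ₂) / [r₃ sin(θ₃−θ₄)].
Numerator sine = +0.91636; denominator sine = +0.91845.
Result = 0.0834·15.32·(+0.91636) / (0.2233·(+0.91845)) = +5.7089 rad/s; magnitude 5.7089 rad/s.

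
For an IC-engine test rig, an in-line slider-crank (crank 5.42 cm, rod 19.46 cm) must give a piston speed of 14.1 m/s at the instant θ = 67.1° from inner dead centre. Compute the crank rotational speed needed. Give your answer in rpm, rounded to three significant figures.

For an in-line slider-crank, |v_piston| = rω|sinθ|·[1 + r cosθ/√(L² − r² sin²θ)].
With r = 0.0542 m, L = 0.1946 m, θ = 67.1°: the bracketed kinematic factor |dx/dθ| = 0.055527 m.
ω = v/|dx/dθ| = 14.1/0.055527 = 253.93 rad/s.
N = 60ω/(2π) = 2424.9 rpm.

2420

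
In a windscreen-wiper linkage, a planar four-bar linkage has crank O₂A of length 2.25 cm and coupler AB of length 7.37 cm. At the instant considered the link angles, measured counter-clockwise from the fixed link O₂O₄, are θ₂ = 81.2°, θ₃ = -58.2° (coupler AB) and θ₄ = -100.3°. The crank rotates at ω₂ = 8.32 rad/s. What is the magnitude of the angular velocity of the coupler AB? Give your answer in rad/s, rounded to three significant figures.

0.0992

ω₂ = 8.32 rad/s
Differentiating the loop-closure r₂e^{iθ₂}+r₃e^{iθ₃}=r₁+r₄e^{iθ₄} gives r₂ω₂e^{iθ₂}+r₃ω₃e^{iθ₃}=r₄ω₄e^{iθ₄}.
Eliminating the other unknown: ω₃ = r₂ω₂ sin(θ₄−θ₂) / [r₃ sin(θ₃−θ₄)].
Numerator sine = +0.02618; denominator sine = +0.67043.
Result = 0.0225·8.32·(+0.02618) / (0.0737·(+0.67043)) = +0.099176 rad/s; magnitude 0.099176 rad/s.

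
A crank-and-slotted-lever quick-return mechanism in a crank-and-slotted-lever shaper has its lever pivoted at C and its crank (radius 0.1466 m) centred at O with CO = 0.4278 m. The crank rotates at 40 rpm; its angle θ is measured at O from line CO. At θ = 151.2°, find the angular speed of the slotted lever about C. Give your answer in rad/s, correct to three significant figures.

1.48

ω = 4.189 rad/s (from 40 rpm).
Crank pin A relative to C: A = (d + r cosθ, r sinθ); lever angle φ = atan2(r sinθ, d + r cosθ).
Differentiating tanφ: φ̇ = rω(d cosθ + r)/(d² + r² + 2dr cosθ).
d² + r² + 2dr cosθ = |CA|² = 0.0945884 m²;  d cosθ + r = -0.22828 m.
|ω_lever| = |0.1466·4.189·-0.22828| / 0.0945884 = 1.482 rad/s.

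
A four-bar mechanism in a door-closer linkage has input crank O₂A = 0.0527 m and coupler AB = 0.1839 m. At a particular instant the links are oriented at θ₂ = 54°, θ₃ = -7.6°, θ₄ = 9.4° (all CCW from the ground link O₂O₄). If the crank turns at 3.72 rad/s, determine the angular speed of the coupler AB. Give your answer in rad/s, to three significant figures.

ω₂ = 3.72 rad/s
Differentiating the loop-closure r₂e^{iθ₂}+r₃e^{iθ₃}=r₁+r₄e^{iθ₄} gives r₂ω₂e^{iθ₂}+r₃ω₃e^{iθ₃}=r₄ω₄e^{iθ₄}.
Eliminating the other unknown: ω₃ = r₂ω₂ sin(θ₄−θ₂) / [r₃ sin(θ₃−θ₄)].
Numerator sine = -0.70215; denominator sine = -0.29237.
Result = 0.0527·3.72·(-0.70215) / (0.1839·(-0.29237)) = +2.5602 rad/s; magnitude 2.5602 rad/s.

2.56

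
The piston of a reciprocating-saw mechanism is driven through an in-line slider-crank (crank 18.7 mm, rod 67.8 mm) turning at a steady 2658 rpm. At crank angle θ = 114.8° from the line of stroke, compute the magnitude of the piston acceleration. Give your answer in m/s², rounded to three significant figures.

ω = 2π·2658/60 = 278.3 rad/s
x(θ) = r cosθ + √(L² − r² sin²θ); with ω constant, a = ω²·d²x/dθ².
d²x/dθ² = −r cosθ − r²(cos2θ)/√u − r⁴ sin²2θ/(4u^{3/2}),  u = L² − r² sin²θ = 0.00430867 m².
Substituting r = 0.0187 m, L = 0.0678 m, θ = 114.8°: d²x/dθ² = +0.011234 m.
a = ω²·d²x/dθ² = (278.3)²·(+0.011234) = +870.35 m/s²;  |a| = 870.35 m/s².

870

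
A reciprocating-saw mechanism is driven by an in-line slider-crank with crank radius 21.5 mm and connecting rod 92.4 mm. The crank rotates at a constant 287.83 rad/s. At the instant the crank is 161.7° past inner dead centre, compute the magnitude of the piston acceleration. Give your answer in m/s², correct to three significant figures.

1360

ω = 287.8 rad/s
x(θ) = r cosθ + √(L² − r² sin²θ); with ω constant, a = ω²·d²x/dθ².
d²x/dθ² = −r cosθ − r²(cos2θ)/√u − r⁴ sin²2θ/(4u^{3/2}),  u = L² − r² sin²θ = 0.00849219 m².
Substituting r = 0.0215 m, L = 0.0924 m, θ = 161.7°: d²x/dθ² = +0.016361 m.
a = ω²·d²x/dθ² = (287.8)²·(+0.016361) = +1355.5 m/s²;  |a| = 1355.5 m/s².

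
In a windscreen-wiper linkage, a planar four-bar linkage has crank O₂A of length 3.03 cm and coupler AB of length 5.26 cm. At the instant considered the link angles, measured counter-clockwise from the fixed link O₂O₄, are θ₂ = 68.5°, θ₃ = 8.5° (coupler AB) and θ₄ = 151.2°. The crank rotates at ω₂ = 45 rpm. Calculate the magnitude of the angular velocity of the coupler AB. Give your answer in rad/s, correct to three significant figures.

4.44

ω₂ = 4.712 rad/s (from 45 rpm).
Differentiating the loop-closure r₂e^{iθ₂}+r₃e^{iθ₃}=r₁+r₄e^{iθ₄} gives r₂ω₂e^{iθ₂}+r₃ω₃e^{iθ₃}=r₄ω₄e^{iθ₄}.
Eliminating the other unknown: ω₃ = r₂ω₂ sin(θ₄−θ₂) / [r₃ sin(θ₃−θ₄)].
Numerator sine = +0.99189; denominator sine = -0.60599.
Result = 0.0303·4.712·(+0.99189) / (0.0526·(-0.60599)) = -4.4432 rad/s; magnitude 4.4432 rad/s.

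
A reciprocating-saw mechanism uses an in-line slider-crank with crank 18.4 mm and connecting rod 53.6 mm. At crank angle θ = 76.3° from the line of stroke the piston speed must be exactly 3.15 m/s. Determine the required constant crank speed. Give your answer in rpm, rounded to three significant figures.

For an in-line slider-crank, |v_piston| = rω|sinθ|·[1 + r cosθ/√(L² − r² sin²θ)].
With r = 0.0184 m, L = 0.0536 m, θ = 76.3°: the bracketed kinematic factor |dx/dθ| = 0.019418 m.
ω = v/|dx/dθ| = 3.15/0.019418 = 162.22 rad/s.
N = 60ω/(2π) = 1549.1 rpm.

1550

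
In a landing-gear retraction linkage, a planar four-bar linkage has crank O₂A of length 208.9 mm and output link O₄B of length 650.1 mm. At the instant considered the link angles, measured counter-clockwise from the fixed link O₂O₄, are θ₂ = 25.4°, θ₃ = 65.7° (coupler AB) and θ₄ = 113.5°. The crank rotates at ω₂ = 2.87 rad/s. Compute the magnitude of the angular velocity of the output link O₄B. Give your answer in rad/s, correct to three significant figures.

0.805

ω₂ = 2.87 rad/s
Differentiating the loop-closure r₂e^{iθ₂}+r₃e^{iθ₃}=r₁+r₄e^{iθ₄} gives r₂ω₂e^{iθ₂}+r₃ω₃e^{iθ₃}=r₄ω₄e^{iθ₄}.
Eliminating the other unknown: ω₄ = r₂ω₂ sin(θ₂−θ₃) / [r₄ sin(θ₄−θ₃)].
Numerator sine = -0.64679; denominator sine = +0.74080.
Result = 0.2089·2.87·(-0.64679) / (0.6501·(+0.74080)) = -0.80519 rad/s; magnitude 0.80519 rad/s.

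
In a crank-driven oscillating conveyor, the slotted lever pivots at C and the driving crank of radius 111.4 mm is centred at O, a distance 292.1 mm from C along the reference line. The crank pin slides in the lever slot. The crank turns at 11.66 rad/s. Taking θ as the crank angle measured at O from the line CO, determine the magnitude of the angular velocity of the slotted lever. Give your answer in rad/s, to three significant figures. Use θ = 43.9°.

ω = 11.66 rad/s
Crank pin A relative to C: A = (d + r cosθ, r sinθ); lever angle φ = atan2(r sinθ, d + r cosθ).
Differentiating tanφ: φ̇ = rω(d cosθ + r)/(d² + r² + 2dr cosθ).
d² + r² + 2dr cosθ = |CA|² = 0.144626 m²;  d cosθ + r = +0.32187 m.
|ω_lever| = |0.1114·11.66·+0.32187| / 0.144626 = 2.8908 rad/s.

2.89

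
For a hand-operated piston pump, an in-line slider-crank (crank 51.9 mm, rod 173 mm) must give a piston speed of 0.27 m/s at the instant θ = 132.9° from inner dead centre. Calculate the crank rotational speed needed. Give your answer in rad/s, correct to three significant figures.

8.98

For an in-line slider-crank, |v_piston| = rω|sinθ|·[1 + r cosθ/√(L² − r² sin²θ)].
With r = 0.0519 m, L = 0.173 m, θ = 132.9°: the bracketed kinematic factor |dx/dθ| = 0.03006 m.
ω = v/|dx/dθ| = 0.27/0.03006 = 8.9819 rad/s.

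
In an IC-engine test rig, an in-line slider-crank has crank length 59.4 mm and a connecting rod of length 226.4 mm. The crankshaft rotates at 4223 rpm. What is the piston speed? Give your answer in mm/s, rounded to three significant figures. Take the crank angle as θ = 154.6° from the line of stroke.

ω = 2π·4223/60 = 442.2 rad/s
For an in-line slider-crank, x = r cosθ + √(L² − r² sin²θ), so v = −rω sinθ·[1 + r cosθ/√(L² − r² sin²θ)].
With r = 0.0594 m, L = 0.2264 m, θ = 154.6°: √(L² − r² sin²θ) = 0.22496 m.
v = −0.0594·442.2·0.42894·[1 + 0.0594·-0.90334/0.22496] = -8.58 m/s.
|v| = 8.58 m/s = 8580 mm/s.

8580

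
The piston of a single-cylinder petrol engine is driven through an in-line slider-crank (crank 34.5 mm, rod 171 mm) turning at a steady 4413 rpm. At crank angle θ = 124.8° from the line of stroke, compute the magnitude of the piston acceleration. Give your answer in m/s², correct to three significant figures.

ω = 2π·4413/60 = 462.1 rad/s
x(θ) = r cosθ + √(L² − r² sin²θ); with ω constant, a = ω²·d²x/dθ².
d²x/dθ² = −r cosθ − r²(cos2θ)/√u − r⁴ sin²2θ/(4u^{3/2}),  u = L² − r² sin²θ = 0.0284384 m².
Substituting r = 0.0345 m, L = 0.171 m, θ = 124.8°: d²x/dθ² = +0.022085 m.
a = ω²·d²x/dθ² = (462.1)²·(+0.022085) = +4716.5 m/s²;  |a| = 4716.5 m/s².

4720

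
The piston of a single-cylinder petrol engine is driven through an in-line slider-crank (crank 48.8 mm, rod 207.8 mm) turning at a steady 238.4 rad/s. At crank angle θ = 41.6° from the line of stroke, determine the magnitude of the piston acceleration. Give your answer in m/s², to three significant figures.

ω = 238.4 rad/s
x(θ) = r cosθ + √(L² − r² sin²θ); with ω constant, a = ω²·d²x/dθ².
d²x/dθ² = −r cosθ − r²(cos2θ)/√u − r⁴ sin²2θ/(4u^{3/2}),  u = L² − r² sin²θ = 0.0421311 m².
Substituting r = 0.0488 m, L = 0.2078 m, θ = 41.6°: d²x/dθ² = -0.038028 m.
a = ω²·d²x/dθ² = (238.4)²·(-0.038028) = -2161.3 m/s²;  |a| = 2161.3 m/s².

2160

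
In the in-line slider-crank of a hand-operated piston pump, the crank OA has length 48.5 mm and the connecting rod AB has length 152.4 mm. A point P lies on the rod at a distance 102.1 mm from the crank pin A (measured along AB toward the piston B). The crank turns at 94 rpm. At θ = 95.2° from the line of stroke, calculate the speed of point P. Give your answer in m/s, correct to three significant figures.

ω = 9.844 rad/s.  Crank-pin speed |V_A| = rω = 0.47742 m/s, perpendicular to OA.
Rod angle: sinφ = −(r/L) sinθ ⇒ φ = -18.477°; ω_rod = −rω cosθ/√(L²−r²sin²θ) = +0.29935 rad/s.
V_P = V_A + ω_rod × AP, with AP = 0.1021 m along the rod.
Components: V_Px = −rω sinθ − a·ω_rod·sinφ = -0.46577 m/s;  V_Py = rω cosθ + a·ω_rod·cosφ = -0.014281 m/s.
|V_P| = √(V_Px² + V_Py²) = 0.46598 m/s.

0.466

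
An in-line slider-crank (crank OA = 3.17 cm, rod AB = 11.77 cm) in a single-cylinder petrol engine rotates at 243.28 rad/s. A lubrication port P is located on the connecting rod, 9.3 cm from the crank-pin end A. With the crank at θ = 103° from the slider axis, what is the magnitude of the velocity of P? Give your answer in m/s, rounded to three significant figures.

ω = 243.3 rad/s.  Crank-pin speed |V_A| = rω = 7.712 m/s, perpendicular to OA.
Rod angle: sinφ = −(r/L) sinθ ⇒ φ = -15.214°; ω_rod = −rω cosθ/√(L²−r²sin²θ) = +15.275 rad/s.
V_P = V_A + ω_rod × AP, with AP = 0.093 m along the rod.
Components: V_Px = −rω sinθ − a·ω_rod·sinφ = -7.1415 m/s;  V_Py = rω cosθ + a·ω_rod·cosφ = -0.36406 m/s.
|V_P| = √(V_Px² + V_Py²) = 7.1508 m/s.

7.15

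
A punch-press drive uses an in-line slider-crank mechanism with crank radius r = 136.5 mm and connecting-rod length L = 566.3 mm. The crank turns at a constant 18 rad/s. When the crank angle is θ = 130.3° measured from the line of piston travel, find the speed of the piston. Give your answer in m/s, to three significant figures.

1.58

ω = 18 rad/s
For an in-line slider-crank, x = r cosθ + √(L² − r² sin²θ), so v = −rω sinθ·[1 + r cosθ/√(L² − r² sin²θ)].
With r = 0.1365 m, L = 0.5663 m, θ = 130.3°: √(L² − r² sin²θ) = 0.55665 m.
v = −0.1365·18·0.76267·[1 + 0.1365·-0.64679/0.55665] = -1.5767 m/s.
|v| = 1.5767 m/s.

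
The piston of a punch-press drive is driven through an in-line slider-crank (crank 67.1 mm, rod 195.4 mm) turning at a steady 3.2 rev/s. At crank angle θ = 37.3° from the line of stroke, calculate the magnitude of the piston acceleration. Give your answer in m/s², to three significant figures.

ω = 2π·3.2 = 20.11 rad/s
x(θ) = r cosθ + √(L² − r² sin²θ); with ω constant, a = ω²·d²x/dθ².
d²x/dθ² = −r cosθ − r²(cos2θ)/√u − r⁴ sin²2θ/(4u^{3/2}),  u = L² − r² sin²θ = 0.0365278 m².
Substituting r = 0.0671 m, L = 0.1954 m, θ = 37.3°: d²x/dθ² = -0.060307 m.
a = ω²·d²x/dθ² = (20.11)²·(-0.060307) = -24.38 m/s²;  |a| = 24.38 m/s².

24.4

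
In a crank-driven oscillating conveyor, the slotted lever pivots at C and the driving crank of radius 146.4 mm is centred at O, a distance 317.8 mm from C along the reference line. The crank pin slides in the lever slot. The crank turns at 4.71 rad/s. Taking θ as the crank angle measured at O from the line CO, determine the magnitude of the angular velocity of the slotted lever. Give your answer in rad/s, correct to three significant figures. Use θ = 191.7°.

3.63

ω = 4.71 rad/s
Crank pin A relative to C: A = (d + r cosθ, r sinθ); lever angle φ = atan2(r sinθ, d + r cosθ).
Differentiating tanφ: φ̇ = rω(d cosθ + r)/(d² + r² + 2dr cosθ).
d² + r² + 2dr cosθ = |CA|² = 0.0313113 m²;  d cosθ + r = -0.1648 m.
|ω_lever| = |0.1464·4.71·-0.1648| / 0.0313113 = 3.6292 rad/s.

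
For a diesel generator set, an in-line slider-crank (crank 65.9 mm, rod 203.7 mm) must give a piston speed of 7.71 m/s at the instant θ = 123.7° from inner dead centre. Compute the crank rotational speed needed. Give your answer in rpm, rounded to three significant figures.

1650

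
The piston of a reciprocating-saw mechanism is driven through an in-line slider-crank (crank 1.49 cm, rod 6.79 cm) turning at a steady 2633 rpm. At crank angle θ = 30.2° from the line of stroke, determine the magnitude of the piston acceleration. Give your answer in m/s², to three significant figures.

ω = 2π·2633/60 = 275.7 rad/s
x(θ) = r cosθ + √(L² − r² sin²θ); with ω constant, a = ω²·d²x/dθ².
d²x/dθ² = −r cosθ − r²(cos2θ)/√u − r⁴ sin²2θ/(4u^{3/2}),  u = L² − r² sin²θ = 0.00455424 m².
Substituting r = 0.0149 m, L = 0.0679 m, θ = 30.2°: d²x/dθ² = -0.014533 m.
a = ω²·d²x/dθ² = (275.7)²·(-0.014533) = -1104.9 m/s²;  |a| = 1104.9 m/s².

1100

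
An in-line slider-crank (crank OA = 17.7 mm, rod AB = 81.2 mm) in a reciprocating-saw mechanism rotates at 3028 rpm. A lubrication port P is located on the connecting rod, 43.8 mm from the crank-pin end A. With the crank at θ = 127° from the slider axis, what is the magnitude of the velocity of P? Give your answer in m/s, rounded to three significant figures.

ω = 317.1 rad/s.  Crank-pin speed |V_A| = rω = 5.6125 m/s, perpendicular to OA.
Rod angle: sinφ = −(r/L) sinθ ⇒ φ = -10.026°; ω_rod = −rω cosθ/√(L²−r²sin²θ) = +42.242 rad/s.
V_P = V_A + ω_rod × AP, with AP = 0.0438 m along the rod.
Components: V_Px = −rω sinθ − a·ω_rod·sinφ = -4.1603 m/s;  V_Py = rω cosθ + a·ω_rod·cosφ = -1.5557 m/s.
|V_P| = √(V_Px² + V_Py²) = 4.4416 m/s.

4.44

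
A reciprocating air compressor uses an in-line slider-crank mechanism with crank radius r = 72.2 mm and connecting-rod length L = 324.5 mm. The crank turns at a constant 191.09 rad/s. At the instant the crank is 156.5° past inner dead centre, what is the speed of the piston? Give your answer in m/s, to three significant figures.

ω = 191.1 rad/s
For an in-line slider-crank, x = r cosθ + √(L² − r² sin²θ), so v = −rω sinθ·[1 + r cosθ/√(L² − r² sin²θ)].
With r = 0.0722 m, L = 0.3245 m, θ = 156.5°: √(L² − r² sin²θ) = 0.32322 m.
v = −0.0722·191.1·0.39875·[1 + 0.0722·-0.91706/0.32322] = -4.3745 m/s.
|v| = 4.3745 m/s.

4.37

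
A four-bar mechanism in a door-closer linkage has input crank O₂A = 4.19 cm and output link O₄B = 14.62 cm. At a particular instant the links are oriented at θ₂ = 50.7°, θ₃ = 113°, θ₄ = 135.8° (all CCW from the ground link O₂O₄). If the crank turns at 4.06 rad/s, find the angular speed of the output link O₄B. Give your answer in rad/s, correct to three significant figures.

ω₂ = 4.06 rad/s
Differentiating the loop-closure r₂e^{iθ₂}+r₃e^{iθ₃}=r₁+r₄e^{iθ₄} gives r₂ω₂e^{iθ₂}+r₃ω₃e^{iθ₃}=r₄ω₄e^{iθ₄}.
Eliminating the other unknown: ω₄ = r₂ω₂ sin(θ₂−θ₃) / [r₄ sin(θ₄−θ₃)].
Numerator sine = -0.88539; denominator sine = +0.38752.
Result = 0.0419·4.06·(-0.88539) / (0.1462·(+0.38752)) = -2.6585 rad/s; magnitude 2.6585 rad/s.

2.66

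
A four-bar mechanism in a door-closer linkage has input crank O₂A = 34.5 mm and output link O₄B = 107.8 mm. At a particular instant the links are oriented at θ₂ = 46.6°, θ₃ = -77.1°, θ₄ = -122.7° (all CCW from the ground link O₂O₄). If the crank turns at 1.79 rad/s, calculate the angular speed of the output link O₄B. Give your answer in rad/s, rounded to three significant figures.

ω₂ = 1.79 rad/s
Differentiating the loop-closure r₂e^{iθ₂}+r₃e^{iθ₃}=r₁+r₄e^{iθ₄} gives r₂ω₂e^{iθ₂}+r₃ω₃e^{iθ₃}=r₄ω₄e^{iθ₄}.
Eliminating the other unknown: ω₄ = r₂ω₂ sin(θ₂−θ₃) / [r₄ sin(θ₄−θ₃)].
Numerator sine = +0.83195; denominator sine = -0.71447.
Result = 0.0345·1.79·(+0.83195) / (0.1078·(-0.71447)) = -0.66706 rad/s; magnitude 0.66706 rad/s.

0.667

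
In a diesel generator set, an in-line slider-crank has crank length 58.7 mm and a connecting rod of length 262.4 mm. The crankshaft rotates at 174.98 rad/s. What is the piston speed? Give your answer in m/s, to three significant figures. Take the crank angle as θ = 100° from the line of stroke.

9.71

ω = 175 rad/s
For an in-line slider-crank, x = r cosθ + √(L² − r² sin²θ), so v = −rω sinθ·[1 + r cosθ/√(L² − r² sin²θ)].
With r = 0.0587 m, L = 0.2624 m, θ = 100°: √(L² − r² sin²θ) = 0.25595 m.
v = −0.0587·175·0.98481·[1 + 0.0587·-0.17365/0.25595] = -9.7124 m/s.
|v| = 9.7124 m/s.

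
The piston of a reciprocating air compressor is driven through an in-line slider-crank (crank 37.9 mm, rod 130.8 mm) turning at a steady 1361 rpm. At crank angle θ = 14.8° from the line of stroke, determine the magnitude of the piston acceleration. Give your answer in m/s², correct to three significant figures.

940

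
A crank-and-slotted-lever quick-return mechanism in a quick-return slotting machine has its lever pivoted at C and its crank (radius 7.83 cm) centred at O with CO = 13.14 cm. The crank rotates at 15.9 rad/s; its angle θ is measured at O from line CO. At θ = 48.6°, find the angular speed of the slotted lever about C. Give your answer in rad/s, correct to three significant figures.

ω = 15.9 rad/s
Crank pin A relative to C: A = (d + r cosθ, r sinθ); lever angle φ = atan2(r sinθ, d + r cosθ).
Differentiating tanφ: φ̇ = rω(d cosθ + r)/(d² + r² + 2dr cosθ).
d² + r² + 2dr cosθ = |CA|² = 0.0370048 m²;  d cosθ + r = +0.1652 m.
|ω_lever| = |0.0783·15.9·+0.1652| / 0.0370048 = 5.5578 rad/s.

5.56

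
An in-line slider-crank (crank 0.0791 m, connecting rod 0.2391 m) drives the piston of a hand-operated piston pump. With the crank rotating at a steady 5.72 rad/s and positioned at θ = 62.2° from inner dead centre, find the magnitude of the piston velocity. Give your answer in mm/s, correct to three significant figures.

ω = 5.72 rad/s
For an in-line slider-crank, x = r cosθ + √(L² − r² sin²θ), so v = −rω sinθ·[1 + r cosθ/√(L² − r² sin²θ)].
With r = 0.0791 m, L = 0.2391 m, θ = 62.2°: √(L² − r² sin²θ) = 0.22863 m.
v = −0.0791·5.72·0.88458·[1 + 0.0791·0.46639/0.22863] = -0.46481 m/s.
|v| = 0.46481 m/s = 464.81 mm/s.

465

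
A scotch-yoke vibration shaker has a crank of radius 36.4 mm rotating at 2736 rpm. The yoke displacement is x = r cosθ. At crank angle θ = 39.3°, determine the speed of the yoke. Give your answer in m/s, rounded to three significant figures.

6.61

ω = 286.5 rad/s (from 2736 rpm).
x = r cosθ ⇒ ẋ = −rω sinθ.
|v| = rω|sinθ| = 0.0364·286.5·|sin 39.3°| = 6.6056 m/s.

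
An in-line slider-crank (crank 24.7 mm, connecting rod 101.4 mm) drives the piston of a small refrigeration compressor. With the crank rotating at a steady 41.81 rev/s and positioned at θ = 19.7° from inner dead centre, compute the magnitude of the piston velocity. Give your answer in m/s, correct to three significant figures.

2.69

ω = 2π·41.8 = 262.7 rad/s
For an in-line slider-crank, x = r cosθ + √(L² − r² sin²θ), so v = −rω sinθ·[1 + r cosθ/√(L² − r² sin²θ)].
With r = 0.0247 m, L = 0.1014 m, θ = 19.7°: √(L² − r² sin²θ) = 0.10106 m.
v = −0.0247·262.7·0.33710·[1 + 0.0247·0.94147/0.10106] = -2.6906 m/s.
|v| = 2.6906 m/s.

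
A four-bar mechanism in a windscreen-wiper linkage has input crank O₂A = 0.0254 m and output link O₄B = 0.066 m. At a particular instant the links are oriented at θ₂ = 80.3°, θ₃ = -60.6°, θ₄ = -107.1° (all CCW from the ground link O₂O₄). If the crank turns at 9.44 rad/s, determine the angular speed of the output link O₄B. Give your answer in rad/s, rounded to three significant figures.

ω₂ = 9.44 rad/s
Differentiating the loop-closure r₂e^{iθ₂}+r₃e^{iθ₃}=r₁+r₄e^{iθ₄} gives r₂ω₂e^{iθ₂}+r₃ω₃e^{iθ₃}=r₄ω₄e^{iθ₄}.
Eliminating the other unknown: ω₄ = r₂ω₂ sin(θ₂−θ₃) / [r₄ sin(θ₄−θ₃)].
Numerator sine = +0.63068; denominator sine = -0.72537.
Result = 0.0254·9.44·(+0.63068) / (0.066·(-0.72537)) = -3.1587 rad/s; magnitude 3.1587 rad/s.

3.16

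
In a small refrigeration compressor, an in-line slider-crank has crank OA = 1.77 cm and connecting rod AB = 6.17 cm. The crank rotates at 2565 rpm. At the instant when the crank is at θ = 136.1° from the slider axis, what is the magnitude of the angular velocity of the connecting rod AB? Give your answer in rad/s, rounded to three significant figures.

56.7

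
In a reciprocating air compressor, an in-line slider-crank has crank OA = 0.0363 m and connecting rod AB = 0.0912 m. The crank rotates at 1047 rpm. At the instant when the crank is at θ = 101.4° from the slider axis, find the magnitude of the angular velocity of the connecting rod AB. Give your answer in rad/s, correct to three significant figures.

ω = 109.6 rad/s (converted from 1047 rpm).
The rod makes angle φ with the slider axis where L sinφ = r sinθ; differentiating, L cosφ·φ̇ = r ω cosθ.
L cosφ = √(L² − r² sin²θ) = 0.083972 m.
|ω_rod| = r ω |cosθ| / √(L² − r² sin²θ) = 0.0363·109.6·0.19766/0.083972 = 9.3683 rad/s.

9.37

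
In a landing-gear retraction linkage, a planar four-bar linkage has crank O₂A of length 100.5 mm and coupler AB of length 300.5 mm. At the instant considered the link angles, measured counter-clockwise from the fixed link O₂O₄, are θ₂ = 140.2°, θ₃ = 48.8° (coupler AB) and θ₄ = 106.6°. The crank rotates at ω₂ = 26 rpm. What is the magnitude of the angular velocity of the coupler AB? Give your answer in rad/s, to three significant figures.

0.596

ω₂ = 2.723 rad/s (from 26 rpm).
Differentiating the loop-closure r₂e^{iθ₂}+r₃e^{iθ₃}=r₁+r₄e^{iθ₄} gives r₂ω₂e^{iθ₂}+r₃ω₃e^{iθ₃}=r₄ω₄e^{iθ₄}.
Eliminating the other unknown: ω₃ = r₂ω₂ sin(θ₄−θ₂) / [r₃ sin(θ₃−θ₄)].
Numerator sine = -0.55339; denominator sine = -0.84619.
Result = 0.1005·2.723·(-0.55339) / (0.3005·(-0.84619)) = +0.59551 rad/s; magnitude 0.59551 rad/s.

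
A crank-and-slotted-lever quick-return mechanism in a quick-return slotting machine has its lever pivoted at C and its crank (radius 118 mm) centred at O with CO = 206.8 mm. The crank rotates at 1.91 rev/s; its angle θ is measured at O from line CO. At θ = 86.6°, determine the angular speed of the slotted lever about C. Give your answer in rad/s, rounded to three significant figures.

3.10

ω = 12 rad/s (from 1.91 rev/s).
Crank pin A relative to C: A = (d + r cosθ, r sinθ); lever angle φ = atan2(r sinθ, d + r cosθ).
Differentiating tanφ: φ̇ = rω(d cosθ + r)/(d² + r² + 2dr cosθ).
d² + r² + 2dr cosθ = |CA|² = 0.0595847 m²;  d cosθ + r = +0.13026 m.
|ω_lever| = |0.118·12·+0.13026| / 0.0595847 = 3.0959 rad/s.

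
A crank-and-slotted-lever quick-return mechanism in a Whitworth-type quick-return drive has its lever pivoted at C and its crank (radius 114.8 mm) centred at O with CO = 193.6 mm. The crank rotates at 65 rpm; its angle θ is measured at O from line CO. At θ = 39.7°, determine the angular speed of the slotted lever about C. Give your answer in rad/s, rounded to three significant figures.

ω = 6.807 rad/s (from 65 rpm).
Crank pin A relative to C: A = (d + r cosθ, r sinθ); lever angle φ = atan2(r sinθ, d + r cosθ).
Differentiating tanφ: φ̇ = rω(d cosθ + r)/(d² + r² + 2dr cosθ).
d² + r² + 2dr cosθ = |CA|² = 0.0848602 m²;  d cosθ + r = +0.26376 m.
|ω_lever| = |0.1148·6.807·+0.26376| / 0.0848602 = 2.4287 rad/s.

2.43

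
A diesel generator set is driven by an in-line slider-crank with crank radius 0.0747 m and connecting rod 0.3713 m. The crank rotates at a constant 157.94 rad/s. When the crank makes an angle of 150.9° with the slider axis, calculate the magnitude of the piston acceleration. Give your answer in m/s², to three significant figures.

ω = 157.9 rad/s
x(θ) = r cosθ + √(L² − r² sin²θ); with ω constant, a = ω²·d²x/dθ².
d²x/dθ² = −r cosθ − r²(cos2θ)/√u − r⁴ sin²2θ/(4u^{3/2}),  u = L² − r² sin²θ = 0.136544 m².
Substituting r = 0.0747 m, L = 0.3713 m, θ = 150.9°: d²x/dθ² = +0.057202 m.
a = ω²·d²x/dθ² = (157.9)²·(+0.057202) = +1426.9 m/s²;  |a| = 1426.9 m/s².

1430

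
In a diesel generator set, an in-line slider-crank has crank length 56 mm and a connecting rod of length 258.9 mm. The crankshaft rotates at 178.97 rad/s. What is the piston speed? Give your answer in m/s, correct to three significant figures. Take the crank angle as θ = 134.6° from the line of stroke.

6.04

ω = 179 rad/s
For an in-line slider-crank, x = r cosθ + √(L² − r² sin²θ), so v = −rω sinθ·[1 + r cosθ/√(L² − r² sin²θ)].
With r = 0.056 m, L = 0.2589 m, θ = 134.6°: √(L² − r² sin²θ) = 0.25581 m.
v = −0.056·179·0.71203·[1 + 0.056·-0.70215/0.25581] = -6.0393 m/s.
|v| = 6.0393 m/s.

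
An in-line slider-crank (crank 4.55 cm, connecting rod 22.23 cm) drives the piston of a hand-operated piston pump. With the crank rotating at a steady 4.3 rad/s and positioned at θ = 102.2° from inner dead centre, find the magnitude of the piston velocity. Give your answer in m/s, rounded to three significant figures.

ω = 4.3 rad/s
For an in-line slider-crank, x = r cosθ + √(L² − r² sin²θ), so v = −rω sinθ·[1 + r cosθ/√(L² − r² sin²θ)].
With r = 0.0455 m, L = 0.2223 m, θ = 102.2°: √(L² − r² sin²θ) = 0.21781 m.
v = −0.0455·4.3·0.97742·[1 + 0.0455·-0.21132/0.21781] = -0.18279 m/s.
|v| = 0.18279 m/s.

0.183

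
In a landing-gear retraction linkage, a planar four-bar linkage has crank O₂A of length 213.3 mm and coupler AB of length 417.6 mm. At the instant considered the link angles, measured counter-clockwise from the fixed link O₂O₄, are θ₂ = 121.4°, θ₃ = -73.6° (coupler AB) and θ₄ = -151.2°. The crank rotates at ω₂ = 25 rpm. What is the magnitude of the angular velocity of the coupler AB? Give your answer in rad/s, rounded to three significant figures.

1.37

ω₂ = 2.618 rad/s (from 25 rpm).
Differentiating the loop-closure r₂e^{iθ₂}+r₃e^{iθ₃}=r₁+r₄e^{iθ₄} gives r₂ω₂e^{iθ₂}+r₃ω₃e^{iθ₃}=r₄ω₄e^{iθ₄}.
Eliminating the other unknown: ω₃ = r₂ω₂ sin(θ₄−θ₂) / [r₃ sin(θ₃−θ₄)].
Numerator sine = +0.99897; denominator sine = +0.97667.
Result = 0.2133·2.618·(+0.99897) / (0.4176·(+0.97667)) = +1.3677 rad/s; magnitude 1.3677 rad/s.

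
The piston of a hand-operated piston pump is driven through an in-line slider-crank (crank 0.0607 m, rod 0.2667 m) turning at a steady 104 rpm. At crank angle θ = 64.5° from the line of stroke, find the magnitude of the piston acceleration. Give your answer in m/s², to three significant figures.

ω = 2π·104/60 = 10.89 rad/s
x(θ) = r cosθ + √(L² − r² sin²θ); with ω constant, a = ω²·d²x/dθ².
d²x/dθ² = −r cosθ − r²(cos2θ)/√u − r⁴ sin²2θ/(4u^{3/2}),  u = L² − r² sin²θ = 0.0681273 m².
Substituting r = 0.0607 m, L = 0.2667 m, θ = 64.5°: d²x/dθ² = -0.017364 m.
a = ω²·d²x/dθ² = (10.89)²·(-0.017364) = -2.0595 m/s²;  |a| = 2.0595 m/s².

2.06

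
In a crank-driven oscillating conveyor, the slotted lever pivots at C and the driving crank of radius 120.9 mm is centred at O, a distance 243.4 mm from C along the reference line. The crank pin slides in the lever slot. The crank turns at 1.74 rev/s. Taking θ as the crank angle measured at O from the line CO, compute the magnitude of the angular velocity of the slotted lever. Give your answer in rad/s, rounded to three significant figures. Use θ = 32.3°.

3.49

ω = 10.93 rad/s (from 1.74 rev/s).
Crank pin A relative to C: A = (d + r cosθ, r sinθ); lever angle φ = atan2(r sinθ, d + r cosθ).
Differentiating tanφ: φ̇ = rω(d cosθ + r)/(d² + r² + 2dr cosθ).
d² + r² + 2dr cosθ = |CA|² = 0.123608 m²;  d cosθ + r = +0.32664 m.
|ω_lever| = |0.1209·10.93·+0.32664| / 0.123608 = 3.4928 rad/s.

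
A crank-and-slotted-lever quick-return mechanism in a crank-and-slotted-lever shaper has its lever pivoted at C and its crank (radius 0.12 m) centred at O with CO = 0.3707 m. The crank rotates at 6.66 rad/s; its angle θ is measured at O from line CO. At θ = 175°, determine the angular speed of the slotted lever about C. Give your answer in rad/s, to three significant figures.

ω = 6.66 rad/s
Crank pin A relative to C: A = (d + r cosθ, r sinθ); lever angle φ = atan2(r sinθ, d + r cosθ).
Differentiating tanφ: φ̇ = rω(d cosθ + r)/(d² + r² + 2dr cosθ).
d² + r² + 2dr cosθ = |CA|² = 0.063189 m²;  d cosθ + r = -0.24929 m.
|ω_lever| = |0.12·6.66·-0.24929| / 0.063189 = 3.153 rad/s.

3.15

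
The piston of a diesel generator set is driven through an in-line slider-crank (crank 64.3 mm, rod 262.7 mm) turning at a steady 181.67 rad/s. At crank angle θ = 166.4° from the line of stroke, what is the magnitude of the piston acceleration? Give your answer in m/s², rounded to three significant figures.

ω = 181.7 rad/s
x(θ) = r cosθ + √(L² − r² sin²θ); with ω constant, a = ω²·d²x/dθ².
d²x/dθ² = −r cosθ − r²(cos2θ)/√u − r⁴ sin²2θ/(4u^{3/2}),  u = L² − r² sin²θ = 0.0687827 m².
Substituting r = 0.0643 m, L = 0.2627 m, θ = 166.4°: d²x/dθ² = +0.048426 m.
a = ω²·d²x/dθ² = (181.7)²·(+0.048426) = +1598.3 m/s²;  |a| = 1598.3 m/s².

1600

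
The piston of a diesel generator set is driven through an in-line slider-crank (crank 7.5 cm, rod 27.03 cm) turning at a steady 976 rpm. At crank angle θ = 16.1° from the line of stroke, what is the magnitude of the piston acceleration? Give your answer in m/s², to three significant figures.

938

ω = 2π·976/60 = 102.2 rad/s
x(θ) = r cosθ + √(L² − r² sin²θ); with ω constant, a = ω²·d²x/dθ².
d²x/dθ² = −r cosθ − r²(cos2θ)/√u − r⁴ sin²2θ/(4u^{3/2}),  u = L² − r² sin²θ = 0.0726295 m².
Substituting r = 0.075 m, L = 0.2703 m, θ = 16.1°: d²x/dθ² = -0.089835 m.
a = ω²·d²x/dθ² = (102.2)²·(-0.089835) = -938.43 m/s²;  |a| = 938.43 m/s².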